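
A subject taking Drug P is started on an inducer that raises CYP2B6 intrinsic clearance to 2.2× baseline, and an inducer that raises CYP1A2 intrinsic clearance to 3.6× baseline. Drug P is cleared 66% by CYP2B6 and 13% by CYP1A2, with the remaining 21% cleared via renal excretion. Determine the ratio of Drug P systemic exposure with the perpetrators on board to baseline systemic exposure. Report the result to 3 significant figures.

0.469

The CYP2B6 pathway (66% of clearance) is boosted to 2.2× activity: 0.66 × 2.2 = 1.452.
The CYP1A2 pathway (13% of clearance) is boosted to 3.6× activity: 0.13 × 3.6 = 0.468.
Non-CYP routes (21%) are unchanged.
Relative clearance = 1.452 + 0.468 + 0.21 = 2.13.
Net systemic exposure ratio = 1 / 2.13 = 0.469.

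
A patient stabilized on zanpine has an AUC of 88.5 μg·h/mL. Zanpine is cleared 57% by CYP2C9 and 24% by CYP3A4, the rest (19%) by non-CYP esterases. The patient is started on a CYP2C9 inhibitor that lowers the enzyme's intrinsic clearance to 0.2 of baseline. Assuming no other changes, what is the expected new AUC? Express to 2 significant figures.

CYP2C9: 0.57 × 0.2 = 0.114
CYP3A4: 0.24 (unchanged)
Other: 0.19 (unchanged)
New clearance relative to baseline: 0.114 + 0.24 + 0.19 = 0.544.
New AUC = baseline ÷ relative clearance = 88.5 / 0.544 = 1.6 × 10² μg·h/mL.

1.6 × 10² μg·h/mL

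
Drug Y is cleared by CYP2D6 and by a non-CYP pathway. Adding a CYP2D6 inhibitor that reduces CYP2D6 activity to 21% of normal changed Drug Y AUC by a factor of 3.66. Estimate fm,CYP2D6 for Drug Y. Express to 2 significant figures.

Write x for the fraction cleared via CYP2D6. The observed AUC change means clearance fell to 1/3.66 = 0.2732 of baseline.
Setting x·0.21 + (1 − x) = 0.2732 and solving: x = (0.2732 − 1)/(0.21 − 1) = 0.92.

0.92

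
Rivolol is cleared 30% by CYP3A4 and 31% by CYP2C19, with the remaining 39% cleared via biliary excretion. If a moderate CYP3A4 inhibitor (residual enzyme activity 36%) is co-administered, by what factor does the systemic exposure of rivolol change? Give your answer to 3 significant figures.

1.24

The CYP3A4 pathway (30% of clearance) drops to 0.36× activity: 0.3 × 0.36 = 0.108.
CYP2C19 (31%) and the residual 39% are unaffected.
Relative clearance = 0.108 + 0.31 + 0.39 = 0.808.
Systemic exposure is inversely proportional to clearance, so the fold-change is 1 / 0.808 = 1.24.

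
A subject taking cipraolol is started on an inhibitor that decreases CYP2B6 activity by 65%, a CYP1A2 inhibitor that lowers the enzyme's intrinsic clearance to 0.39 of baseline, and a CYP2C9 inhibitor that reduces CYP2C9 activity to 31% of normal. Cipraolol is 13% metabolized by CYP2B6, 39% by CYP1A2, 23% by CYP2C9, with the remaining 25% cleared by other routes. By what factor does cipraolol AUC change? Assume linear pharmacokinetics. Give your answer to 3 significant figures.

CYP2B6: 0.13 × 0.35 = 0.0455
CYP1A2: 0.39 × 0.39 = 0.1521
CYP2C9: 0.23 × 0.31 = 0.0713
Other: 0.25 (unchanged)
CL_new/CL_old = 0.0455 + 0.1521 + 0.0713 + 0.25 = 0.5189.
Because AUC varies inversely with clearance, the combined effect is 1 / 0.5189 = 1.93.

1.93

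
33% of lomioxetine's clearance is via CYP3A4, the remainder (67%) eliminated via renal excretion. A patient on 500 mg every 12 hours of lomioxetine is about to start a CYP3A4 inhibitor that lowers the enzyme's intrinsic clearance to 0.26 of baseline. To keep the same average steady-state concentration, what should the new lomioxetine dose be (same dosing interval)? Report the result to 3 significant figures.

378 mg

The CYP3A4 pathway (33% of clearance) falls to 0.26× activity: 0.33 × 0.26 = 0.0858.
Non-CYP routes (67%) are unchanged.
New clearance relative to baseline: 0.0858 + 0.67 = 0.7558.
Css,avg = (dose rate)/CL, so holding Css fixed requires dose ∝ CL: 500 × 0.7558 = 378 mg.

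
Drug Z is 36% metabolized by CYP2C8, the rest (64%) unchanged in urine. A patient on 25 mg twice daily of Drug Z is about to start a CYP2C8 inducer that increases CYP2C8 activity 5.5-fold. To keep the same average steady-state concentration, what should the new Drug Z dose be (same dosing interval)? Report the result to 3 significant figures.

The CYP2C8 pathway (36% of clearance) is boosted to 5.5× activity: 0.36 × 5.5 = 1.98.
The remaining 64% of clearance is unaffected.
Relative clearance = 1.98 + 0.64 = 2.62.
Exposure is unchanged when dose changes in proportion to clearance. New dose = 25 mg × 2.62 = 65.5 mg.

65.5 mg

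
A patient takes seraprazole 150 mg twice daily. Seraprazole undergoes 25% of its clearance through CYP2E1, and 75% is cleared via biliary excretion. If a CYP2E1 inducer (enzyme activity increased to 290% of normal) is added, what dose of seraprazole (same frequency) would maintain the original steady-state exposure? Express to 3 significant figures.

The CYP2E1 pathway (25% of clearance) rises to 2.9× activity: 0.25 × 2.9 = 0.725.
Non-CYP routes (75%) are unchanged.
CL_new/CL_old = 0.725 + 0.75 = 1.475.
Exposure is unchanged when dose changes in proportion to clearance. New dose = 150 mg × 1.475 = 221 mg.

221 mg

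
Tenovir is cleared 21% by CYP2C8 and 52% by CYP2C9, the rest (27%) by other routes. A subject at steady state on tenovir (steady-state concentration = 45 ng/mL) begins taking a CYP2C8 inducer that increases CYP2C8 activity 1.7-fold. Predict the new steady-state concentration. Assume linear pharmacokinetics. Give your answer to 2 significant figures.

CYP2C8: 0.21 × 1.7 = 0.357
CYP2C9: 0.52 (unchanged)
Other: 0.27 (unchanged)
CL_new/CL_old = 0.357 + 0.52 + 0.27 = 1.147.
Steady-state concentration ∝ 1/CL, so new value = 45 / 1.147 = 39 ng/mL.

39 ng/mL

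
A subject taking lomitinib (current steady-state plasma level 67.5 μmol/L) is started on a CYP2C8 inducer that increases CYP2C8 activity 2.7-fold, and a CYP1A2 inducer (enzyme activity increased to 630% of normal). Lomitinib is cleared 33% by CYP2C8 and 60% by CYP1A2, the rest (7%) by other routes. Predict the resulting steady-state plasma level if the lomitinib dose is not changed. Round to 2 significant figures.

14 μmol/L

The CYP2C8 pathway (33% of clearance) rises to 2.7× activity: 0.33 × 2.7 = 0.891.
The CYP1A2 pathway (60% of clearance) increases to 6.3× activity: 0.6 × 6.3 = 3.78.
The remaining 7% of clearance is unaffected.
Relative clearance = 0.891 + 3.78 + 0.07 = 4.741.
New steady-state plasma level = 67.5 / 4.741 = 14 μmol/L (concentration scales inversely with clearance).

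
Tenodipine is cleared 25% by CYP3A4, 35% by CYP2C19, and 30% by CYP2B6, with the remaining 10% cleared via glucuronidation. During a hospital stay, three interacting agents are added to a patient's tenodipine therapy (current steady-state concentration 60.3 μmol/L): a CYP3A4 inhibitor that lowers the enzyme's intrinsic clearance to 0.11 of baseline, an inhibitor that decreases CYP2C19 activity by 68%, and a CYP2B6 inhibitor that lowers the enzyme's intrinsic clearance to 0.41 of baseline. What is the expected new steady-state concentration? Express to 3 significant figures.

The CYP3A4 pathway (25% of clearance) is reduced to 0.11× activity: 0.25 × 0.11 = 0.0275.
The CYP2C19 pathway (35% of clearance) falls to 0.32× activity: 0.35 × 0.32 = 0.112.
The CYP2B6 pathway (30% of clearance) falls to 0.41× activity: 0.3 × 0.41 = 0.123.
Non-CYP routes (10%) are unchanged.
CL_new/CL_old = 0.0275 + 0.112 + 0.123 + 0.1 = 0.3625.
Steady-state concentration ∝ 1/CL: new value = 60.3 / 0.3625 = 166 μmol/L.

166 μmol/L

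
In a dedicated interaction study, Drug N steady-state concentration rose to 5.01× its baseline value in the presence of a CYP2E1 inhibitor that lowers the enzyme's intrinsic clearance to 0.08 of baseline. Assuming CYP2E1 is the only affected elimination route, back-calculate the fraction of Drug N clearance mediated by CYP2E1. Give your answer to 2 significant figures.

0.87

CL'/CL = 1 / 5.01 = 0.1996
0.08·fm + (1 − fm) = 0.1996
fm = (0.1996 − 1) / (0.08 − 1) = 0.87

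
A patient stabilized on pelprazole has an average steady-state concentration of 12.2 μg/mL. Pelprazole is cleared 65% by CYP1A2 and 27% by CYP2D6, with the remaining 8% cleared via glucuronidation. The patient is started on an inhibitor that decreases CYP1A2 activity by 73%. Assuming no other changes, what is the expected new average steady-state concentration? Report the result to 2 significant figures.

23 μg/mL

The CYP1A2 pathway (65% of clearance) falls to 0.27× activity: 0.65 × 0.27 = 0.1755.
CYP2D6 (27%) and the residual 8% are unaffected.
CL_new/CL_old = 0.1755 + 0.27 + 0.08 = 0.5255.
Average steady-state concentration ∝ 1/CL, so new value = 12.2 / 0.5255 = 23 μg/mL.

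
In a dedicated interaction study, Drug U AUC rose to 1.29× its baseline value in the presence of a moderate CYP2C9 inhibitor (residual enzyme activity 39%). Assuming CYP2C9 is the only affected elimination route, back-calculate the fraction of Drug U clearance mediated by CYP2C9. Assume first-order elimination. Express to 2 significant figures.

Let fm be the CYP2C9 fraction. New clearance relative to baseline = fm × 0.39 + (1 − fm).
AUC ratio = 1 / (new CL fraction), so new CL fraction = 1 / 1.29 = 0.7752.
fm × 0.39 + 1 − fm = 0.7752  ⇒  fm × (0.39 − 1) = −0.2248  ⇒  fm = 0.37.

0.37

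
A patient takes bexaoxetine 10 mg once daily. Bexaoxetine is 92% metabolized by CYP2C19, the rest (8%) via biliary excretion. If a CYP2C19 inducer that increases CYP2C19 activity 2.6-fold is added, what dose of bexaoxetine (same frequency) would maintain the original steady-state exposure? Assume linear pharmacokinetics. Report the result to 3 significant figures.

24.7 mg

CYP2C19: 0.92 × 2.6 = 2.392
Other: 0.08 (unchanged)
Relative clearance = 2.392 + 0.08 = 2.472.
To maintain the same steady-state level, dose must scale with clearance: new dose = 10 × 2.472 = 24.7 mg.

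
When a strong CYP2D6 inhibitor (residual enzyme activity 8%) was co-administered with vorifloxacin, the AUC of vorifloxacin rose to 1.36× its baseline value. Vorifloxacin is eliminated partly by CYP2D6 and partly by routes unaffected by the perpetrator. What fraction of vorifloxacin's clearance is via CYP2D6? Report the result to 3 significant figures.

0.288

Let fm be the CYP2D6 fraction. New clearance relative to baseline = fm × 0.08 + (1 − fm).
AUC ratio = 1 / (new CL fraction), so new CL fraction = 1 / 1.36 = 0.7353.
fm × 0.08 + 1 − fm = 0.7353  ⇒  fm × (0.08 − 1) = −0.2647  ⇒  fm = 0.288.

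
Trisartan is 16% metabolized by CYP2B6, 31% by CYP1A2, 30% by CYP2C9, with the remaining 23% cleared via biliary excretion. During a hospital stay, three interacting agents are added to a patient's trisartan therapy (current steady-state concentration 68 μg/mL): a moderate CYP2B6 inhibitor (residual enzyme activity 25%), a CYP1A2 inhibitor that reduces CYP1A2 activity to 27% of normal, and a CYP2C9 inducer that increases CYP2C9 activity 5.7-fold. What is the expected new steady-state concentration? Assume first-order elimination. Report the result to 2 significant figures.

The CYP2B6 pathway (16% of clearance) is reduced to 0.25× activity: 0.16 × 0.25 = 0.04.
The CYP1A2 pathway (31% of clearance) drops to 0.27× activity: 0.31 × 0.27 = 0.0837.
The CYP2C9 pathway (30% of clearance) rises to 5.7× activity: 0.3 × 5.7 = 1.71.
The remaining 23% of clearance is unaffected.
New clearance relative to baseline: 0.04 + 0.0837 + 1.71 + 0.23 = 2.0637.
Steady-state concentration ∝ 1/CL: new value = 68 / 2.0637 = 33 μg/mL.

33 μg/mL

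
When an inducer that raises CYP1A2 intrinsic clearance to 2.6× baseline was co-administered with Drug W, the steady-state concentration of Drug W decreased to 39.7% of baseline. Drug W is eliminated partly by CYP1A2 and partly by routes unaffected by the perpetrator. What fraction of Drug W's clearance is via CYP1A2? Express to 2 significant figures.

CL'/CL = 1 / 0.397 = 2.519
2.6·fm + (1 − fm) = 2.519
fm = (2.519 − 1) / (2.6 − 1) = 0.95

0.95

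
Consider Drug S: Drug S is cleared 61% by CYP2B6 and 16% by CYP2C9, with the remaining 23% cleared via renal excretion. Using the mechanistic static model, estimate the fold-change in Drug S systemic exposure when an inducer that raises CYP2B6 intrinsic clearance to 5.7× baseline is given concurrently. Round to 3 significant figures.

CYP2B6: 0.61 × 5.7 = 3.477
CYP2C9: 0.16 (unchanged)
Other: 0.23 (unchanged)
Relative clearance = 3.477 + 0.16 + 0.23 = 3.867.
Systemic exposure is inversely proportional to clearance, so the fold-change is 1 / 3.867 = 0.259.

0.259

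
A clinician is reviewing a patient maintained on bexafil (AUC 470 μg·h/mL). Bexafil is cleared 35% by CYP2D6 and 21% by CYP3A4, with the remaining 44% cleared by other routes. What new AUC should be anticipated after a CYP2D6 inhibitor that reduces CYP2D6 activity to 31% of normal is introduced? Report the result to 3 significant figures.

The CYP2D6 pathway (35% of clearance) drops to 0.31× activity: 0.35 × 0.31 = 0.1085.
CYP3A4 (21%) and the residual 44% are unaffected.
CL_new/CL_old = 0.1085 + 0.21 + 0.44 = 0.7585.
With dosing unchanged, AUC scales as 1/CL: 470 / 0.7585 = 620 μg·h/mL.

620 μg·h/mL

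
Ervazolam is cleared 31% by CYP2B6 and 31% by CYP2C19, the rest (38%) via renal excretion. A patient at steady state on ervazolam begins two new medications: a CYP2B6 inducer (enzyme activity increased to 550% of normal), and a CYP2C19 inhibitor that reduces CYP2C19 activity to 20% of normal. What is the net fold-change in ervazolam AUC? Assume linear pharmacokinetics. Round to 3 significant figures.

0.466

CYP2B6: 0.31 × 5.5 = 1.705
CYP2C19: 0.31 × 0.2 = 0.062
Other: 0.38 (unchanged)
Relative clearance = 1.705 + 0.062 + 0.38 = 2.147.
Because AUC varies inversely with clearance, the combined effect is 1 / 2.147 = 0.466.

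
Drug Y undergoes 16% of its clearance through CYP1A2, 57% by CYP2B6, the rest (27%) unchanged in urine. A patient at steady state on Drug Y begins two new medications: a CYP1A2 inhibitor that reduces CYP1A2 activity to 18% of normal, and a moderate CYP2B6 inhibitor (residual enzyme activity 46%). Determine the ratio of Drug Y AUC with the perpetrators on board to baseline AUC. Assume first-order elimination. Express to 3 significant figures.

1.78

The CYP1A2 pathway (16% of clearance) is reduced to 0.18× activity: 0.16 × 0.18 = 0.0288.
The CYP2B6 pathway (57% of clearance) is reduced to 0.46× activity: 0.57 × 0.46 = 0.2622.
Non-CYP routes (27%) are unchanged.
Relative clearance = 0.0288 + 0.2622 + 0.27 = 0.561.
Net AUC ratio = 1 / 0.561 = 1.78.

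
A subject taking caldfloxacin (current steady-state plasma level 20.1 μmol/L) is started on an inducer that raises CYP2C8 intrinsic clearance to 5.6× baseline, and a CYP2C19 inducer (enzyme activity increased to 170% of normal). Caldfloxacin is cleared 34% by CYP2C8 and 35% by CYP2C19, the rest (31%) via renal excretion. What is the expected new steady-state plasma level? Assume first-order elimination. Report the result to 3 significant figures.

7.16 μmol/L

CYP2C8: 0.34 × 5.6 = 1.904
CYP2C19: 0.35 × 1.7 = 0.595
Other: 0.31 (unchanged)
New clearance relative to baseline: 1.904 + 0.595 + 0.31 = 2.809.
Steady-state plasma level ∝ 1/CL: new value = 20.1 / 2.809 = 7.16 μmol/L.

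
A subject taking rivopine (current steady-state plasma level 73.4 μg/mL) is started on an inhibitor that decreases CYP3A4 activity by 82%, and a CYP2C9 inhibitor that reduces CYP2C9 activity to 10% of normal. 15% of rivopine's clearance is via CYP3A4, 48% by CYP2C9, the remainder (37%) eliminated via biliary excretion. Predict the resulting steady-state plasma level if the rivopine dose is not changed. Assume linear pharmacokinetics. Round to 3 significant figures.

The CYP3A4 pathway (15% of clearance) falls to 0.18× activity: 0.15 × 0.18 = 0.027.
The CYP2C9 pathway (48% of clearance) falls to 0.1× activity: 0.48 × 0.1 = 0.048.
Non-CYP routes (37%) are unchanged.
CL_new/CL_old = 0.027 + 0.048 + 0.37 = 0.445.
Steady-state plasma level ∝ 1/CL: new value = 73.4 / 0.445 = 165 μg/mL.

165 μg/mL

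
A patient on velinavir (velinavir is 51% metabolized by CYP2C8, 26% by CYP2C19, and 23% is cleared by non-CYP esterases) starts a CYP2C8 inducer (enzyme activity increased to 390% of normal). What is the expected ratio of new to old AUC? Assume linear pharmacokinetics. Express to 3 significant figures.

0.403

CYP2C8: 0.51 × 3.9 = 1.989
CYP2C19: 0.26 (unchanged)
Other: 0.23 (unchanged)
Relative clearance = 1.989 + 0.26 + 0.23 = 2.479.
AUC is inversely proportional to clearance, so the fold-change is 1 / 2.479 = 0.403.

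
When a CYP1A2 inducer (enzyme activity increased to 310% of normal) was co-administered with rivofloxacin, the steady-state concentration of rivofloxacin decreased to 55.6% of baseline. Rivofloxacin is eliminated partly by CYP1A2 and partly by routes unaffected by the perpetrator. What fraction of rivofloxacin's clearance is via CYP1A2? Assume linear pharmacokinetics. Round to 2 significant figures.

0.38

CL'/CL = 1 / 0.556 = 1.799
3.1·fm + (1 − fm) = 1.799
fm = (1.799 − 1) / (3.1 − 1) = 0.38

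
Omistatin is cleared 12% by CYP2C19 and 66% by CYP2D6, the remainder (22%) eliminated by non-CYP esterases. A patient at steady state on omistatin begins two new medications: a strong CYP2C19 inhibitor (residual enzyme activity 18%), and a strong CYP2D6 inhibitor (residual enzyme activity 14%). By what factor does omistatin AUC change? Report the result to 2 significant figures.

The CYP2C19 pathway (12% of clearance) is reduced to 0.18× activity: 0.12 × 0.18 = 0.0216.
The CYP2D6 pathway (66% of clearance) is reduced to 0.14× activity: 0.66 × 0.14 = 0.0924.
The remaining 22% of clearance is unaffected.
CL_new/CL_old = 0.0216 + 0.0924 + 0.22 = 0.334.
Because AUC varies inversely with clearance, the combined effect is 1 / 0.334 = 3.0.

3.0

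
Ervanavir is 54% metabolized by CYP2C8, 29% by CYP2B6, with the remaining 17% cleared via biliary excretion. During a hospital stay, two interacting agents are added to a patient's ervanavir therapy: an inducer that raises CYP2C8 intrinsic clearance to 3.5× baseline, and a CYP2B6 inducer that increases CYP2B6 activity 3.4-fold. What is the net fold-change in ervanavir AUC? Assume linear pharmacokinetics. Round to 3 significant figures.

0.328

The CYP2C8 pathway (54% of clearance) increases to 3.5× activity: 0.54 × 3.5 = 1.89.
The CYP2B6 pathway (29% of clearance) increases to 3.4× activity: 0.29 × 3.4 = 0.986.
The remaining 17% of clearance is unaffected.
New clearance relative to baseline: 1.89 + 0.986 + 0.17 = 3.046.
Because AUC varies inversely with clearance, the combined effect is 1 / 3.046 = 0.328.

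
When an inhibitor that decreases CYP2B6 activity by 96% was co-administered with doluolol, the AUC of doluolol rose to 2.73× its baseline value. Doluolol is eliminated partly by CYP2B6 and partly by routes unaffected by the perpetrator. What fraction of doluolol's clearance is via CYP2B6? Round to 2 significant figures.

0.66

Write x for the fraction cleared via CYP2B6. The observed AUC change means clearance fell to 1/2.73 = 0.3663 of baseline.
Setting x·0.04 + (1 − x) = 0.3663 and solving: x = (0.3663 − 1)/(0.04 − 1) = 0.66.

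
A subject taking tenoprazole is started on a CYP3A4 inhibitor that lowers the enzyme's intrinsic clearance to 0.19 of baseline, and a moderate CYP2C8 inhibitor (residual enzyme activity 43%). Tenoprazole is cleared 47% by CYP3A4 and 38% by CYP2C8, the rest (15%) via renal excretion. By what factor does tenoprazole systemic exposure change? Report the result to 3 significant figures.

The CYP3A4 pathway (47% of clearance) falls to 0.19× activity: 0.47 × 0.19 = 0.0893.
The CYP2C8 pathway (38% of clearance) falls to 0.43× activity: 0.38 × 0.43 = 0.1634.
The remaining 15% of clearance is unaffected.
CL_new/CL_old = 0.0893 + 0.1634 + 0.15 = 0.4027.
Because systemic exposure varies inversely with clearance, the combined effect is 1 / 0.4027 = 2.48.

2.48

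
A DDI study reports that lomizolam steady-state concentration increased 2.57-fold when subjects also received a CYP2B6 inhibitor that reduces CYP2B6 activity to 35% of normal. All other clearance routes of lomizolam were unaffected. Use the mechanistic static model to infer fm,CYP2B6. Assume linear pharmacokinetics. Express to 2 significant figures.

Call the CYP2B6 fraction fm. After the interaction, CL_new/CL_old = fm × 0.35 + (1 − fm).
Steady-state concentration ratio = 1 / (new CL fraction), so new CL fraction = 1 / 2.57 = 0.3891.
fm × 0.35 + 1 − fm = 0.3891  ⇒  fm × (0.35 − 1) = −0.6109  ⇒  fm = 0.94.

0.94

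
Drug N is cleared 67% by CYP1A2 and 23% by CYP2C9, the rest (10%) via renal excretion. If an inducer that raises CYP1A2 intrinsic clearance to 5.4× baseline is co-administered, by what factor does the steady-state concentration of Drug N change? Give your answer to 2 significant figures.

0.25

The CYP1A2 pathway (67% of clearance) increases to 5.4× activity: 0.67 × 5.4 = 3.618.
CYP2C9 (23%) and the residual 10% are unaffected.
Relative clearance = 3.618 + 0.23 + 0.1 = 3.948.
Since steady-state concentration ∝ 1/CL, the ratio is 1 / 3.948 = 0.25.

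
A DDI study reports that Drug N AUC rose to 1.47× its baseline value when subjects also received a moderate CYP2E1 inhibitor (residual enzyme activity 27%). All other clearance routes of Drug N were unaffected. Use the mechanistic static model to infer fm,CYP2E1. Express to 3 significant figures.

CL'/CL = 1 / 1.47 = 0.6803
0.27·fm + (1 − fm) = 0.6803
fm = (0.6803 − 1) / (0.27 − 1) = 0.438

0.438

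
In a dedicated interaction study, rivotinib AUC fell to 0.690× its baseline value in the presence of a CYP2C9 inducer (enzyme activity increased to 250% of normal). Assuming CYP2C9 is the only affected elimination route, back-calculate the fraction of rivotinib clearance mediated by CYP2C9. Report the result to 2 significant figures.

0.30

Let x = fm,CYP2C9. Because AUC ∝ 1/CL, relative clearance rose to 1/0.690 = 1.449.
Setting x·2.5 + (1 − x) = 1.449 and solving: x = (1.449 − 1)/(2.5 − 1) = 0.30.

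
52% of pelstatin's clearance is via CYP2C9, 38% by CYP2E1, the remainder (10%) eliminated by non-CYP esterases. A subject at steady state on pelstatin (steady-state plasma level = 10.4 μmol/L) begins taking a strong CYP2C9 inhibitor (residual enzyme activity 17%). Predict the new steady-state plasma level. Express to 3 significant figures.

The CYP2C9 pathway (52% of clearance) drops to 0.17× activity: 0.52 × 0.17 = 0.0884.
CYP2E1 (38%) and the residual 10% are unaffected.
Relative clearance = 0.0884 + 0.38 + 0.1 = 0.5684.
With dosing unchanged, steady-state plasma level scales as 1/CL: 10.4 / 0.5684 = 18.3 μmol/L.

18.3 μmol/L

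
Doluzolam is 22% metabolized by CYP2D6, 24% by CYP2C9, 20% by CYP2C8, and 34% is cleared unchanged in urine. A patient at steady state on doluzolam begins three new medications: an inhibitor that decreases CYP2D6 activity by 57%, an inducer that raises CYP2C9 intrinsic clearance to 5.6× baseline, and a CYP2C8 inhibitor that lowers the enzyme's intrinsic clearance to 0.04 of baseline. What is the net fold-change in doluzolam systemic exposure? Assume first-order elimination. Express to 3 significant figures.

0.560

The CYP2D6 pathway (22% of clearance) falls to 0.43× activity: 0.22 × 0.43 = 0.0946.
The CYP2C9 pathway (24% of clearance) rises to 5.6× activity: 0.24 × 5.6 = 1.344.
The CYP2C8 pathway (20% of clearance) falls to 0.04× activity: 0.2 × 0.04 = 0.008.
The remaining 34% of clearance is unaffected.
New clearance relative to baseline: 0.0946 + 1.344 + 0.008 + 0.34 = 1.7866.
Net systemic exposure ratio = 1 / 1.7866 = 0.560.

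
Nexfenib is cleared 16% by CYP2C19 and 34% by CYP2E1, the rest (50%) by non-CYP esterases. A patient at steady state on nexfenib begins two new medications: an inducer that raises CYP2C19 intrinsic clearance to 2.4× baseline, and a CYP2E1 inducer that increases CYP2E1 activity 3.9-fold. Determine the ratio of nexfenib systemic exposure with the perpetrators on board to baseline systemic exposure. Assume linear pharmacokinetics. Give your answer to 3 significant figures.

0.452

The CYP2C19 pathway (16% of clearance) increases to 2.4× activity: 0.16 × 2.4 = 0.384.
The CYP2E1 pathway (34% of clearance) rises to 3.9× activity: 0.34 × 3.9 = 1.326.
Non-CYP routes (50%) are unchanged.
New clearance relative to baseline: 0.384 + 1.326 + 0.5 = 2.21.
Net systemic exposure ratio = 1 / 2.21 = 0.452.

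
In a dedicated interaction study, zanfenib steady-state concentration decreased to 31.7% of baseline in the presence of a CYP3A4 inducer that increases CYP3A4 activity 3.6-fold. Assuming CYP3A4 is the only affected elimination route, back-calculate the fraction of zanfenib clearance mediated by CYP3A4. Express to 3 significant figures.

0.829

Call the CYP3A4 fraction fm. After the interaction, CL_new/CL_old = fm × 3.6 + (1 − fm).
Steady-state concentration ratio = 1 / (new CL fraction), so new CL fraction = 1 / 0.317 = 3.155.
fm × 3.6 + 1 − fm = 3.155  ⇒  fm × (3.6 − 1) = 2.155  ⇒  fm = 0.829.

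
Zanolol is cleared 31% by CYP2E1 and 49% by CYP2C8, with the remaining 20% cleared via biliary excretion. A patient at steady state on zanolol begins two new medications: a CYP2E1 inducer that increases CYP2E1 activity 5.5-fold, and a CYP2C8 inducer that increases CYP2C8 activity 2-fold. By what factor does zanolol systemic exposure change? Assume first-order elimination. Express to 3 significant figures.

0.347

CYP2E1: 0.31 × 5.5 = 1.705
CYP2C8: 0.49 × 2 = 0.98
Other: 0.2 (unchanged)
Relative clearance = 1.705 + 0.98 + 0.2 = 2.885.
Net systemic exposure ratio = 1 / 2.885 = 0.347.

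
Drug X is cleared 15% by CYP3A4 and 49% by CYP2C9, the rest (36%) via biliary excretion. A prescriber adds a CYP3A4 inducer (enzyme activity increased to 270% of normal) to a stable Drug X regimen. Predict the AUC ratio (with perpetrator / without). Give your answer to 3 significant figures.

0.797

CYP3A4: 0.15 × 2.7 = 0.405
CYP2C9: 0.49 (unchanged)
Other: 0.36 (unchanged)
Relative clearance = 0.405 + 0.49 + 0.36 = 1.255.
AUC is inversely proportional to clearance, so the fold-change is 1 / 1.255 = 0.797.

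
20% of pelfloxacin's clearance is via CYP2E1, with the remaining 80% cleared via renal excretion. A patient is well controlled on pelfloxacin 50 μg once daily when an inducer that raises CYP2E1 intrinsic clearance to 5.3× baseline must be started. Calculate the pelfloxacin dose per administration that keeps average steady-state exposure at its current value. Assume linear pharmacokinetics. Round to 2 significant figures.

93 μg

The CYP2E1 pathway (20% of clearance) is boosted to 5.3× activity: 0.2 × 5.3 = 1.06.
Non-CYP routes (80%) are unchanged.
Relative clearance = 1.06 + 0.8 = 1.86.
Css,avg = (dose rate)/CL, so holding Css fixed requires dose ∝ CL: 50 × 1.86 = 93 μg.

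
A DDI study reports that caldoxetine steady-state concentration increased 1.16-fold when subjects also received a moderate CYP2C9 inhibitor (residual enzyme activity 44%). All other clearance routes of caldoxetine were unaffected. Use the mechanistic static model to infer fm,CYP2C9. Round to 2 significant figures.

0.25

Let fm be the CYP2C9 fraction. New clearance relative to baseline = fm × 0.44 + (1 − fm).
Steady-state concentration ratio = 1 / (new CL fraction), so new CL fraction = 1 / 1.16 = 0.8621.
fm × 0.44 + 1 − fm = 0.8621  ⇒  fm × (0.44 − 1) = −0.1379  ⇒  fm = 0.25.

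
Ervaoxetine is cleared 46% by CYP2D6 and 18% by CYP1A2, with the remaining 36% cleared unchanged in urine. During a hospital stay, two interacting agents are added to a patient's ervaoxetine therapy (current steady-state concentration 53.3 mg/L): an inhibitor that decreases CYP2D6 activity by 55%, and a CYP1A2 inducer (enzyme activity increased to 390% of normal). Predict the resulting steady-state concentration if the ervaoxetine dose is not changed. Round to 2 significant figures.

42 mg/L

The CYP2D6 pathway (46% of clearance) falls to 0.45× activity: 0.46 × 0.45 = 0.207.
The CYP1A2 pathway (18% of clearance) increases to 3.9× activity: 0.18 × 3.9 = 0.702.
Non-CYP routes (36%) are unchanged.
New clearance relative to baseline: 0.207 + 0.702 + 0.36 = 1.269.
New steady-state concentration = 53.3 / 1.269 = 42 mg/L (concentration scales inversely with clearance).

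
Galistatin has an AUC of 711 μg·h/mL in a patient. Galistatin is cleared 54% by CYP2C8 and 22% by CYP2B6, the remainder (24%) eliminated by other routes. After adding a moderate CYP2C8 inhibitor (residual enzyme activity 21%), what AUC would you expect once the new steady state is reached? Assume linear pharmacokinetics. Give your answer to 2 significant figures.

1.2 × 10³ μg·h/mL

CYP2C8: 0.54 × 0.21 = 0.1134
CYP2B6: 0.22 (unchanged)
Other: 0.24 (unchanged)
Relative clearance = 0.1134 + 0.22 + 0.24 = 0.5734.
AUC ∝ 1/CL, so new value = 711 / 0.5734 = 1.2 × 10³ μg·h/mL.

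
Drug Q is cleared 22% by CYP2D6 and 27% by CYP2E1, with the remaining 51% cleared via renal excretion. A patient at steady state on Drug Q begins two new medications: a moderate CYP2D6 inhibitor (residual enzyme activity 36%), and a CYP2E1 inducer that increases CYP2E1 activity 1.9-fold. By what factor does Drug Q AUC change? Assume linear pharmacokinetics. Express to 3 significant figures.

0.907

The CYP2D6 pathway (22% of clearance) falls to 0.36× activity: 0.22 × 0.36 = 0.0792.
The CYP2E1 pathway (27% of clearance) is boosted to 1.9× activity: 0.27 × 1.9 = 0.513.
Non-CYP routes (51%) are unchanged.
New clearance relative to baseline: 0.0792 + 0.513 + 0.51 = 1.1022.
AUC ∝ 1/CL: fold-change = 1 / 1.1022 = 0.907.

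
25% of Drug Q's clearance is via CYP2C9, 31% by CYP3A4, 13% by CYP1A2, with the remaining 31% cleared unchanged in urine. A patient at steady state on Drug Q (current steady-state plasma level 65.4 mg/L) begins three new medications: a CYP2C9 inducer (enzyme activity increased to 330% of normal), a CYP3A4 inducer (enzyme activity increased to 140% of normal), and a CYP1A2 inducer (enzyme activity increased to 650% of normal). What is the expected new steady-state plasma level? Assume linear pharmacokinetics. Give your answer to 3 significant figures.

The CYP2C9 pathway (25% of clearance) increases to 3.3× activity: 0.25 × 3.3 = 0.825.
The CYP3A4 pathway (31% of clearance) increases to 1.4× activity: 0.31 × 1.4 = 0.434.
The CYP1A2 pathway (13% of clearance) rises to 6.5× activity: 0.13 × 6.5 = 0.845.
The remaining 31% of clearance is unaffected.
Relative clearance = 0.825 + 0.434 + 0.845 + 0.31 = 2.414.
New steady-state plasma level = 65.4 / 2.414 = 27.1 mg/L (concentration scales inversely with clearance).

27.1 mg/L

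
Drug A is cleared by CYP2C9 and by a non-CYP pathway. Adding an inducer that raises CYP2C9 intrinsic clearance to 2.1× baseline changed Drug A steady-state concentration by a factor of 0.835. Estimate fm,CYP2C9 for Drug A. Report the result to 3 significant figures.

0.180

Let x = fm,CYP2C9. Because steady-state concentration ∝ 1/CL, relative clearance rose to 1/0.835 = 1.198.
Setting x·2.1 + (1 − x) = 1.198 and solving: x = (1.198 − 1)/(2.1 − 1) = 0.180.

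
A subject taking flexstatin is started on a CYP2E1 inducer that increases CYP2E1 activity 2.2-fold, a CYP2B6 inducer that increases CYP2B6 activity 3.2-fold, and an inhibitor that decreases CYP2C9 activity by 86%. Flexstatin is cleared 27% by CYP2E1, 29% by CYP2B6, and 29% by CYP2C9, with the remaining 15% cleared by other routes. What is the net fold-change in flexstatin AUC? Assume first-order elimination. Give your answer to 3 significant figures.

0.584

CYP2E1: 0.27 × 2.2 = 0.594
CYP2B6: 0.29 × 3.2 = 0.928
CYP2C9: 0.29 × 0.14 = 0.0406
Other: 0.15 (unchanged)
New clearance relative to baseline: 0.594 + 0.928 + 0.0406 + 0.15 = 1.7126.
Net AUC ratio = 1 / 1.7126 = 0.584.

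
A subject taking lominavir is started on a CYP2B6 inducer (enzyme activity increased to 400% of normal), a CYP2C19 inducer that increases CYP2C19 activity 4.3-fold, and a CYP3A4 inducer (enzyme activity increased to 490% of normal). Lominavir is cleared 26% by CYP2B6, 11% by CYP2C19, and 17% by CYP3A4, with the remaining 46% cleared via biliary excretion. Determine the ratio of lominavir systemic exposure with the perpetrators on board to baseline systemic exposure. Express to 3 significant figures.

0.356

The CYP2B6 pathway (26% of clearance) increases to 4× activity: 0.26 × 4 = 1.04.
The CYP2C19 pathway (11% of clearance) increases to 4.3× activity: 0.11 × 4.3 = 0.473.
The CYP3A4 pathway (17% of clearance) increases to 4.9× activity: 0.17 × 4.9 = 0.833.
Non-CYP routes (46%) are unchanged.
CL_new/CL_old = 1.04 + 0.473 + 0.833 + 0.46 = 2.806.
Because systemic exposure varies inversely with clearance, the combined effect is 1 / 2.806 = 0.356.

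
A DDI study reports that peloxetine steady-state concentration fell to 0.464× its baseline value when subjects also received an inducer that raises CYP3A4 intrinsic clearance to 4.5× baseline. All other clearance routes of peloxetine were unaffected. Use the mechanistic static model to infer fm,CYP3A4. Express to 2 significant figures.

CL'/CL = 1 / 0.464 = 2.155
4.5·fm + (1 − fm) = 2.155
fm = (2.155 − 1) / (4.5 − 1) = 0.33

0.33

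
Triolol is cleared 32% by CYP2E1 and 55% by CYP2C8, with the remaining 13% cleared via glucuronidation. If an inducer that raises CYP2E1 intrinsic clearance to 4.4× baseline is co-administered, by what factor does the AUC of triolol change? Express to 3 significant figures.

The CYP2E1 pathway (32% of clearance) rises to 4.4× activity: 0.32 × 4.4 = 1.408.
CYP2C8 (55%) and the residual 13% are unaffected.
CL_new/CL_old = 1.408 + 0.55 + 0.13 = 2.088.
AUC is inversely proportional to clearance, so the fold-change is 1 / 2.088 = 0.479.

0.479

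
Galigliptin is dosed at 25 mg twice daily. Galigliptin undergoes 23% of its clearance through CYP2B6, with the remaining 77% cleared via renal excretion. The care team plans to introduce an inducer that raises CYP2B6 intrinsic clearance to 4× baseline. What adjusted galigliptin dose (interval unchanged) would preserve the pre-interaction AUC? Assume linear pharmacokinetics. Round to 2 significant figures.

42 mg

CYP2B6: 0.23 × 4 = 0.92
Other: 0.77 (unchanged)
New clearance relative to baseline: 0.92 + 0.77 = 1.69.
To maintain the same steady-state level, dose must scale with clearance: new dose = 25 × 1.69 = 42 mg.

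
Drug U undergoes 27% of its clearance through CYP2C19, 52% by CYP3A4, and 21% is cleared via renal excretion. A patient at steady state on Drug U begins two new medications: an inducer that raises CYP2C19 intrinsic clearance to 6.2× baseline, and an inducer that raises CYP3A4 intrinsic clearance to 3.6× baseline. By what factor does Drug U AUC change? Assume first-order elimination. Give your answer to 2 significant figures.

CYP2C19: 0.27 × 6.2 = 1.674
CYP3A4: 0.52 × 3.6 = 1.872
Other: 0.21 (unchanged)
CL_new/CL_old = 1.674 + 1.872 + 0.21 = 3.756.
Net AUC ratio = 1 / 3.756 = 0.27.

0.27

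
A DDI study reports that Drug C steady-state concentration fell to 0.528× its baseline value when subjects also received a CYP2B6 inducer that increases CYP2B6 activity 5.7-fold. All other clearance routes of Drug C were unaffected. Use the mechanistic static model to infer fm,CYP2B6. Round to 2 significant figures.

Let fm be the CYP2B6 fraction. New clearance relative to baseline = fm × 5.7 + (1 − fm).
Steady-state concentration ratio = 1 / (new CL fraction), so new CL fraction = 1 / 0.528 = 1.894.
fm × 5.7 + 1 − fm = 1.894  ⇒  fm × (5.7 − 1) = 0.8939  ⇒  fm = 0.19.

0.19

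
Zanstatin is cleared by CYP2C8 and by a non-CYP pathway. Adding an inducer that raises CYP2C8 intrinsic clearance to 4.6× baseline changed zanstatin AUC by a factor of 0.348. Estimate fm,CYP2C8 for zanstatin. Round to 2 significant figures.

0.52

Write x for the fraction cleared via CYP2C8. The observed AUC change means clearance rose to 1/0.348 = 2.874 of baseline.
Only the CYP2C8 route changed, so 2.874 = x·4.6 + (1 − x), giving x = 0.52.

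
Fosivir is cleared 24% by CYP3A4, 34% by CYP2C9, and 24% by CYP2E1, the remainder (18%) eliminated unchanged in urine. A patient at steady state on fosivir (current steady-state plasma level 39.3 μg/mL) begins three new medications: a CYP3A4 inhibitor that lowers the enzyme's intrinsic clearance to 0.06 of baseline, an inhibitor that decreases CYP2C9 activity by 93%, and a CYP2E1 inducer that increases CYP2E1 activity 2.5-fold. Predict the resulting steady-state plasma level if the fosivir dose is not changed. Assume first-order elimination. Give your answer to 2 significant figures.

CYP3A4: 0.24 × 0.06 = 0.0144
CYP2C9: 0.34 × 0.07 = 0.0238
CYP2E1: 0.24 × 2.5 = 0.6
Other: 0.18 (unchanged)
CL_new/CL_old = 0.0144 + 0.0238 + 0.6 + 0.18 = 0.8182.
New steady-state plasma level = 39.3 / 0.8182 = 48 μg/mL (concentration scales inversely with clearance).

48 μg/mL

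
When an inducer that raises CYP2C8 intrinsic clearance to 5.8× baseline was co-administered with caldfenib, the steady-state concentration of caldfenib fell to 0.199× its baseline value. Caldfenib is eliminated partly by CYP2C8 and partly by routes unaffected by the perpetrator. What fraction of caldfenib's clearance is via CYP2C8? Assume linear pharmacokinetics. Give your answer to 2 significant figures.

CL'/CL = 1 / 0.199 = 5.025
5.8·fm + (1 − fm) = 5.025
fm = (5.025 − 1) / (5.8 − 1) = 0.84

0.84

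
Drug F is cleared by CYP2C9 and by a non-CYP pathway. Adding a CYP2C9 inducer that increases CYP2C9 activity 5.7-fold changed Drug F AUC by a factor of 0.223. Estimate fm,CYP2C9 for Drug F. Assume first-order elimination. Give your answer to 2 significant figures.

0.74

Write x for the fraction cleared via CYP2C9. The observed AUC change means clearance rose to 1/0.223 = 4.484 of baseline.
Setting x·5.7 + (1 − x) = 4.484 and solving: x = (4.484 − 1)/(5.7 − 1) = 0.74.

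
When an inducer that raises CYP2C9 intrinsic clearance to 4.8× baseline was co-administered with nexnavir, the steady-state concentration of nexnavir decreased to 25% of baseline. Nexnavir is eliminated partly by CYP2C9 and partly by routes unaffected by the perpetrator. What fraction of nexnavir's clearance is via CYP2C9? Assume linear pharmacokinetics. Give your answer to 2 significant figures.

0.79

Call the CYP2C9 fraction fm. After the interaction, CL_new/CL_old = fm × 4.8 + (1 − fm).
Steady-state concentration ratio = 1 / (new CL fraction), so new CL fraction = 1 / 0.250 = 4.
fm × 4.8 + 1 − fm = 4  ⇒  fm × (4.8 − 1) = 3  ⇒  fm = 0.79.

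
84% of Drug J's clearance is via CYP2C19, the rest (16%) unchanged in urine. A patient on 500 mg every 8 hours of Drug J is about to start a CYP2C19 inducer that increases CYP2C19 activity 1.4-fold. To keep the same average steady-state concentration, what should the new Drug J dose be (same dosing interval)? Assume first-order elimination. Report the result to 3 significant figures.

668 mg

The CYP2C19 pathway (84% of clearance) is boosted to 1.4× activity: 0.84 × 1.4 = 1.176.
The remaining 16% of clearance is unaffected.
New clearance relative to baseline: 1.176 + 0.16 = 1.336.
To maintain the same steady-state level, dose must scale with clearance: new dose = 500 × 1.336 = 668 mg.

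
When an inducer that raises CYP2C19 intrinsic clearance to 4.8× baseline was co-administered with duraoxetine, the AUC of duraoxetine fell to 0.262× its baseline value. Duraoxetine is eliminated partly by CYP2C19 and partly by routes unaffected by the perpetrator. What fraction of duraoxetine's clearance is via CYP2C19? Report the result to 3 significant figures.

0.741

CL'/CL = 1 / 0.262 = 3.817
4.8·fm + (1 − fm) = 3.817
fm = (3.817 − 1) / (4.8 − 1) = 0.741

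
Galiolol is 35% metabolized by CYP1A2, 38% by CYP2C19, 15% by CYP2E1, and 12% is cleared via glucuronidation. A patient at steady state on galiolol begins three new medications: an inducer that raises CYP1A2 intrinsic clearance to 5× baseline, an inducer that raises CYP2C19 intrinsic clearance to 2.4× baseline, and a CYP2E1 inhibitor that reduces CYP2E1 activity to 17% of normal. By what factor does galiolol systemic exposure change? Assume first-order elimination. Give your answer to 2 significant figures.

0.36

CYP1A2: 0.35 × 5 = 1.75
CYP2C19: 0.38 × 2.4 = 0.912
CYP2E1: 0.15 × 0.17 = 0.0255
Other: 0.12 (unchanged)
Relative clearance = 1.75 + 0.912 + 0.0255 + 0.12 = 2.8075.
Systemic exposure ∝ 1/CL: fold-change = 1 / 2.8075 = 0.36.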